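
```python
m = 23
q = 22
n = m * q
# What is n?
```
Trace:
  m=23
  m=23, q=22
  m=23, q=22, n=506

Final answer: 506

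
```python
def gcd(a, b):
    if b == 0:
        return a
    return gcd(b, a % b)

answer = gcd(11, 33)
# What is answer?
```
Call trace:
gcd(a=11, b=33)
  gcd(a=33, b=11)
    gcd(a=11, b=0)
    -> return 11
  -> return 11
-> return 11

Final answer: 11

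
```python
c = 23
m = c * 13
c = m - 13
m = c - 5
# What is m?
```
Trace:
  c=23
  c=23, m=299
  c=286, m=299
  c=286, m=281

Final answer: 281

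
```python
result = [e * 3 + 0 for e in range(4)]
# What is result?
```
Trace:
  e=0
  e=1
  e=2
  e=3
  result=[0, 3, 6, 9]

Final answer: [0, 3, 6, 9]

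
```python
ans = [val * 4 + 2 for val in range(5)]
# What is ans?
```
Trace:
  val=0
  val=1
  val=2
  val=3
  val=4
  ans=[2, 6, 10, 14, 18]

Final answer: [2, 6, 10, 14, 18]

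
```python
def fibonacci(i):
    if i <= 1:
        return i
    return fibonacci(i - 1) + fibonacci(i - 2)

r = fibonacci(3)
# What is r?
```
Call trace:
fibonacci(i=3)
  fibonacci(i=2)
    fibonacci(i=1)
    -> return 1
    fibonacci(i=0)
    -> return 0
  -> return 1
  fibonacci(i=1)
  -> return 1
-> return 2

Final answer: 2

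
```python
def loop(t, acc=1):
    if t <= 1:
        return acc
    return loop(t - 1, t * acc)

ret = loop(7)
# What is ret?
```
Call trace:
loop(t=7, acc=1)
  loop(t=6, acc=7)
    loop(t=5, acc=42)
      loop(t=4, acc=210)
        loop(t=3, acc=840)
          loop(t=2, acc=2520)
            loop(t=1, acc=5040)
            -> return 5040
          -> return 5040
        -> return 5040
      -> return 5040
    -> return 5040
  -> return 5040
-> return 5040

Final answer: 5040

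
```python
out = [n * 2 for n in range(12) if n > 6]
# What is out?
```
Trace:
  n=0
  n=1
  n=2
  n=3
  n=4
  n=5
  n=6
  n=7
  n=8
  n=9
  n=10
  n=11
  out=[14, 16, 18, 20, 22]

Final answer: [14, 16, 18, 20, 22]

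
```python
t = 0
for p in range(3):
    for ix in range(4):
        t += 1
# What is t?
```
Trace:
  t=0
  t=1, p=0, ix=0
  t=2, p=0, ix=1
  t=3, p=0, ix=2
  t=4, p=0, ix=3
  t=5, p=1, ix=0
  t=6, p=1, ix=1
  t=7, p=1, ix=2
  t=8, p=1, ix=3
  t=9, p=2, ix=0
  t=10, p=2, ix=1
  t=11, p=2, ix=2
  t=12, p=2, ix=3

Final answer: 12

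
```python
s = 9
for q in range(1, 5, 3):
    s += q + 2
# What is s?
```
Trace:
  s=9
  s=12, q=1
  s=18, q=4

Final answer: 18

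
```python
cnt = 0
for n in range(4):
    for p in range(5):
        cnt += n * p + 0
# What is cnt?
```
Trace:
  cnt=0
  cnt=0, n=0, p=0
  cnt=0, n=0, p=1
  cnt=0, n=0, p=2
  cnt=0, n=0, p=3
  cnt=0, n=0, p=4
  cnt=0, n=1, p=0
  cnt=1, n=1, p=1
  cnt=3, n=1, p=2
  cnt=6, n=1, p=3
  cnt=10, n=1, p=4
  cnt=10, n=2, p=0
  cnt=12, n=2, p=1
  cnt=16, n=2, p=2
  cnt=22, n=2, p=3
  cnt=30, n=2, p=4
  cnt=30, n=3, p=0
  cnt=33, n=3, p=1
  cnt=39, n=3, p=2
  cnt=48, n=3, p=3
  cnt=60, n=3, p=4

Final answer: 60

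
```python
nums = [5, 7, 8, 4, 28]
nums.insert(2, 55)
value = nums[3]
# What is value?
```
Trace:
  nums=[5, 7, 8, 4, 28]
  nums=[5, 7, 55, 8, 4, 28]
  nums=[5, 7, 55, 8, 4, 28], value=8

Final answer: 8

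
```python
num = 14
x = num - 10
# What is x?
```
Trace:
  num=14
  num=14, x=4

Final answer: 4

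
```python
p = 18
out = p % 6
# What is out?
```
Trace:
  p=18
  p=18, out=0

Final answer: 0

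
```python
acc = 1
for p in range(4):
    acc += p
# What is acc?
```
Trace:
  acc=1
  acc=1, p=0
  acc=2, p=1
  acc=4, p=2
  acc=7, p=3

Final answer: 7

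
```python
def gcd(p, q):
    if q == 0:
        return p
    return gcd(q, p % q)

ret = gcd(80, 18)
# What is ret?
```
Call trace:
gcd(p=80, q=18)
  gcd(p=18, q=8)
    gcd(p=8, q=2)
      gcd(p=2, q=0)
      -> return 2
    -> return 2
  -> return 2
-> return 2

Final answer: 2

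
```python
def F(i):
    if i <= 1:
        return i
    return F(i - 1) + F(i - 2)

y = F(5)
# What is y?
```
Call trace (a repeated sub-call is expanded the first time; later identical calls just restate its return value):
F(i=5)
  F(i=4)
    F(i=3)
      F(i=2)
        F(i=1)
        -> return 1
        F(i=0)
        -> return 0
      -> return 1
      F(i=1)
      -> return 1
    -> return 2
    F(i=2) -> return 1  (same call as traced above)
  -> return 3
  F(i=3) -> return 2  (same call as traced above)
-> return 5

Final answer: 5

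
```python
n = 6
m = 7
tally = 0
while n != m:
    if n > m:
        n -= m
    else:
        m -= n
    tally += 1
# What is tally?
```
Trace:
  n=6
  n=6, m=7
  n=6, m=7, tally=0
  n=6, m=1, tally=1
  n=5, m=1, tally=2
  n=4, m=1, tally=3
  n=3, m=1, tally=4
  n=2, m=1, tally=5
  n=1, m=1, tally=6

Final answer: 6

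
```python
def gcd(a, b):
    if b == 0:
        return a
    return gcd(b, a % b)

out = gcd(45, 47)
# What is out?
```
Call trace:
gcd(a=45, b=47)
  gcd(a=47, b=45)
    gcd(a=45, b=2)
      gcd(a=2, b=1)
        gcd(a=1, b=0)
        -> return 1
      -> return 1
    -> return 1
  -> return 1
-> return 1

Final answer: 1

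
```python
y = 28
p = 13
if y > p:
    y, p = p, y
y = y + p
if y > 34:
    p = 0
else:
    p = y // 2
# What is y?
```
Trace:
  y=28
  y=28, p=13
  y=13, p=28
  y=41, p=28
  y=41, p=0

Final answer: 41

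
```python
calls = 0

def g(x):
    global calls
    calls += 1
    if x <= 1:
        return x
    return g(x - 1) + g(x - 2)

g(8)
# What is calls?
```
Call trace (a repeated sub-call is expanded the first time; later identical calls just restate its return value):
g(x=8)
  g(x=7)
    g(x=6)
      g(x=5)
        g(x=4)
          g(x=3)
            g(x=2)
              g(x=1)
              -> return 1
              g(x=0)
              -> return 0
            -> return 1
            g(x=1)
            -> return 1
          -> return 2
          g(x=2) -> return 1  (same call as traced above)
        -> return 3
        g(x=3) -> return 2  (same call as traced above)
      -> return 5
      g(x=4) -> return 3  (same call as traced above)
    -> return 8
    g(x=5) -> return 5  (same call as traced above)
  -> return 13
  g(x=6) -> return 8  (same call as traced above)
-> return 21

calls is incremented once per call, so count the calls in each subtree. Let C(x) = number of calls made by g(x).
C(0) = C(1) = 1 (base case, no recursion); C(x) = 1 + C(x - 1) + C(x - 2) otherwise.
C(2) = 1 + C(1) + C(0) = 1 + 1 + 1 = 3
C(3) = 1 + C(2) + C(1) = 1 + 3 + 1 = 5
C(4) = 1 + C(3) + C(2) = 1 + 5 + 3 = 9
C(5) = 1 + C(4) + C(3) = 1 + 9 + 5 = 15
C(6) = 1 + C(5) + C(4) = 1 + 15 + 9 = 25
C(7) = 1 + C(6) + C(5) = 1 + 25 + 15 = 41
C(8) = 1 + C(7) + C(6) = 1 + 41 + 25 = 67
calls = C(8) = 67

Final answer: 67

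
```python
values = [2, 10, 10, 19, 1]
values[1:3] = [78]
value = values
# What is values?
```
Trace:
  values=[2, 10, 10, 19, 1]
  values=[2, 78, 19, 1]
  values=[2, 78, 19, 1], value=[2, 78, 19, 1]

Final answer: [2, 78, 19, 1]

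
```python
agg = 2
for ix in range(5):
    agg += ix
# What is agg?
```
Trace:
  agg=2
  agg=2, ix=0
  agg=3, ix=1
  agg=5, ix=2
  agg=8, ix=3
  agg=12, ix=4

Final answer: 12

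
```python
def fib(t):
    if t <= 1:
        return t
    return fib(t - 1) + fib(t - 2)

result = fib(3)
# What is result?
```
Call trace:
fib(t=3)
  fib(t=2)
    fib(t=1)
    -> return 1
    fib(t=0)
    -> return 0
  -> return 1
  fib(t=1)
  -> return 1
-> return 2

Final answer: 2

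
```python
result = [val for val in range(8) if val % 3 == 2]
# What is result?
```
Trace:
  val=0
  val=1
  val=2
  val=3
  val=4
  val=5
  val=6
  val=7
  result=[2, 5]

Final answer: [2, 5]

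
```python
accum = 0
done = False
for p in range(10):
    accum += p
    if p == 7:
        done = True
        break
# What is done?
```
Trace:
  accum=0
  accum=0, done=False
  accum=0, done=False, p=0
  accum=1, done=False, p=1
  accum=3, done=False, p=2
  accum=6, done=False, p=3
  accum=10, done=False, p=4
  accum=15, done=False, p=5
  accum=21, done=False, p=6
  accum=28, done=True, p=7

Final answer: True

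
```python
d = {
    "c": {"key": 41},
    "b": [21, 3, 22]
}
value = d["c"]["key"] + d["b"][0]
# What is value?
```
Trace:
  d={'c': {'key': 41}, 'b': [21, 3, 22]}
  d={'c': {'key': 41}, 'b': [21, 3, 22]}, value=62

Final answer: 62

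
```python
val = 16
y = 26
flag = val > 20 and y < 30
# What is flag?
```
Trace:
  val=16
  val=16, y=26
  val=16, y=26, flag=False

Final answer: False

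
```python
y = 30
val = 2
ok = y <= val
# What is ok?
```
Trace:
  y=30
  y=30, val=2
  y=30, val=2, ok=False

Final answer: False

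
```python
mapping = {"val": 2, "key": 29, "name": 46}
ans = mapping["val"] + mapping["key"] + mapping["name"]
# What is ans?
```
Trace:
  mapping={'val': 2, 'key': 29, 'name': 46}
  mapping={'val': 2, 'key': 29, 'name': 46}, ans=77

Final answer: 77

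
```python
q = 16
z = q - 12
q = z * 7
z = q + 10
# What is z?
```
Trace:
  q=16
  q=16, z=4
  q=28, z=4
  q=28, z=38

Final answer: 38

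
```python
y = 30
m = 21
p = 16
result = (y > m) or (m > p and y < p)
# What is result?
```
Trace:
  y=30
  y=30, m=21
  y=30, m=21, p=16
  y=30, m=21, p=16, result=True

Final answer: True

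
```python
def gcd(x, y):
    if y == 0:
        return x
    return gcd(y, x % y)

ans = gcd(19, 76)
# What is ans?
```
Call trace:
gcd(x=19, y=76)
  gcd(x=76, y=19)
    gcd(x=19, y=0)
    -> return 19
  -> return 19
-> return 19

Final answer: 19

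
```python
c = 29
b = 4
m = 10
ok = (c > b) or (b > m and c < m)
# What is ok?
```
Trace:
  c=29
  c=29, b=4
  c=29, b=4, m=10
  c=29, b=4, m=10, ok=True

Final answer: True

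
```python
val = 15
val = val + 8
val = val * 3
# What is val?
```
Trace:
  val=15
  val=23
  val=69

Final answer: 69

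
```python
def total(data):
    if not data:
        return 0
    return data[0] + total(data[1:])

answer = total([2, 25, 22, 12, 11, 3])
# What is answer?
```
Call trace:
total(data=[2, 25, 22, 12, 11, 3])
  total(data=[25, 22, 12, 11, 3])
    total(data=[22, 12, 11, 3])
      total(data=[12, 11, 3])
        total(data=[11, 3])
          total(data=[3])
            total(data=[])
            -> return 0
          -> return 3
        -> return 14
      -> return 26
    -> return 48
  -> return 73
-> return 75

Final answer: 75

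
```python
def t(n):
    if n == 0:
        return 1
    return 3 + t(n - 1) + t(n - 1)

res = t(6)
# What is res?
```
Call trace (a repeated sub-call is expanded the first time; later identical calls just restate its return value):
t(n=6)
  t(n=5)
    t(n=4)
      t(n=3)
        t(n=2)
          t(n=1)
            t(n=0)
            -> return 1
            t(n=0)
            -> return 1
          -> return 5
          t(n=1) -> return 5  (same call as traced above)
        -> return 13
        t(n=2) -> return 13  (same call as traced above)
      -> return 29
      t(n=3) -> return 29  (same call as traced above)
    -> return 61
    t(n=4) -> return 61  (same call as traced above)
  -> return 125
  t(n=5) -> return 125  (same call as traced above)
-> return 253

Final answer: 253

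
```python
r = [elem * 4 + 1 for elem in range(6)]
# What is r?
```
Trace:
  elem=0
  elem=1
  elem=2
  elem=3
  elem=4
  elem=5
  r=[1, 5, 9, 13, 17, 21]

Final answer: [1, 5, 9, 13, 17, 21]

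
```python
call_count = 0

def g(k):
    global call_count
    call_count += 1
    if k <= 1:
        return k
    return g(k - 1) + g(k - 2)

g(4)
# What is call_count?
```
Call trace (a repeated sub-call is expanded the first time; later identical calls just restate its return value):
g(k=4)
  g(k=3)
    g(k=2)
      g(k=1)
      -> return 1
      g(k=0)
      -> return 0
    -> return 1
    g(k=1)
    -> return 1
  -> return 2
  g(k=2) -> return 1  (same call as traced above)
-> return 3

call_count is incremented once per call, so count the calls in each subtree. Let C(k) = number of calls made by g(k).
C(0) = C(1) = 1 (base case, no recursion); C(k) = 1 + C(k - 1) + C(k - 2) otherwise.
C(2) = 1 + C(1) + C(0) = 1 + 1 + 1 = 3
C(3) = 1 + C(2) + C(1) = 1 + 3 + 1 = 5
C(4) = 1 + C(3) + C(2) = 1 + 5 + 3 = 9
call_count = C(4) = 9

Final answer: 9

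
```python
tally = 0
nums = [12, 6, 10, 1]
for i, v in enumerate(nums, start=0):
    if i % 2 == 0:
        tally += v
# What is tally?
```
Trace:
  tally=0
  tally=12, i=0, v=12
  tally=12, i=1, v=6
  tally=22, i=2, v=10
  tally=22, i=3, v=1

Final answer: 22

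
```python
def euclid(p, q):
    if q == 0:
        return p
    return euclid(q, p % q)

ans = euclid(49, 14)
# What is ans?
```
Call trace:
euclid(p=49, q=14)
  euclid(p=14, q=7)
    euclid(p=7, q=0)
    -> return 7
  -> return 7
-> return 7

Final answer: 7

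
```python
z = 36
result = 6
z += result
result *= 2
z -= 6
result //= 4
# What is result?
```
Trace:
  z=36
  z=36, result=6
  z=42, result=6
  z=42, result=12
  z=36, result=12
  z=36, result=3

Final answer: 3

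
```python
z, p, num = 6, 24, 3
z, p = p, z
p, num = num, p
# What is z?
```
Trace:
  z=6, p=24, num=3
  z=24, p=6, num=3
  z=24, p=3, num=6

Final answer: 24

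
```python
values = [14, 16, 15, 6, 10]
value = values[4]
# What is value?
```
Trace:
  values=[14, 16, 15, 6, 10]
  values=[14, 16, 15, 6, 10], value=10

Final answer: 10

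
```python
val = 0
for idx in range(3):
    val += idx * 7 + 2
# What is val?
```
Trace:
  val=0
  val=2, idx=0
  val=11, idx=1
  val=27, idx=2

Final answer: 27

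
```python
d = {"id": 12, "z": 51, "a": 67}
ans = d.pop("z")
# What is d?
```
Trace:
  d={'id': 12, 'z': 51, 'a': 67}
  d={'id': 12, 'a': 67}, ans=51

Final answer: {'id': 12, 'a': 67}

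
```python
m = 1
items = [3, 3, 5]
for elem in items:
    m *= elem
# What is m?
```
Trace:
  m=1
  m=3, elem=3
  m=9, elem=3
  m=45, elem=5

Final answer: 45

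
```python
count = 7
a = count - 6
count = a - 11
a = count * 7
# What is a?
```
Trace:
  count=7
  count=7, a=1
  count=-10, a=1
  count=-10, a=-70

Final answer: -70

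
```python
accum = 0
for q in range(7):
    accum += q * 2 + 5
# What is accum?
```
Trace:
  accum=0
  accum=5, q=0
  accum=12, q=1
  accum=21, q=2
  accum=32, q=3
  accum=45, q=4
  accum=60, q=5
  accum=77, q=6

Final answer: 77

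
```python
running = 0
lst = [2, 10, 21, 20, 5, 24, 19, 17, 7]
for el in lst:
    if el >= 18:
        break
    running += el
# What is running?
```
Trace:
  running=0
  running=2, el=2
  running=12, el=10
  running=12, el=21

Final answer: 12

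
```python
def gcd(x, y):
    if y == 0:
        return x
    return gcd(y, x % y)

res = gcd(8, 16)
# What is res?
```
Call trace:
gcd(x=8, y=16)
  gcd(x=16, y=8)
    gcd(x=8, y=0)
    -> return 8
  -> return 8
-> return 8

Final answer: 8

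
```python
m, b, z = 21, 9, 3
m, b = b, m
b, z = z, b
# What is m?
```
Trace:
  m=21, b=9, z=3
  m=9, b=21, z=3
  m=9, b=3, z=21

Final answer: 9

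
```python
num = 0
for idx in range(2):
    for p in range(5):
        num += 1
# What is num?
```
Trace:
  num=0
  num=1, idx=0, p=0
  num=2, idx=0, p=1
  num=3, idx=0, p=2
  num=4, idx=0, p=3
  num=5, idx=0, p=4
  num=6, idx=1, p=0
  num=7, idx=1, p=1
  num=8, idx=1, p=2
  num=9, idx=1, p=3
  num=10, idx=1, p=4

Final answer: 10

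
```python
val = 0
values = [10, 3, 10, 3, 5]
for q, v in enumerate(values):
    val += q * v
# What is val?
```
Trace:
  val=0
  val=0, q=0, v=10
  val=3, q=1, v=3
  val=23, q=2, v=10
  val=32, q=3, v=3
  val=52, q=4, v=5

Final answer: 52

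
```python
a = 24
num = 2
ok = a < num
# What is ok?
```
Trace:
  a=24
  a=24, num=2
  a=24, num=2, ok=False

Final answer: False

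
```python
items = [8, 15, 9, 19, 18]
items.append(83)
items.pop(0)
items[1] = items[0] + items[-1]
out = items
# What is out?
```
Trace:
  items=[8, 15, 9, 19, 18]
  items=[8, 15, 9, 19, 18, 83]
  items=[15, 9, 19, 18, 83]
  items=[15, 98, 19, 18, 83]
  items=[15, 98, 19, 18, 83], out=[15, 98, 19, 18, 83]

Final answer: [15, 98, 19, 18, 83]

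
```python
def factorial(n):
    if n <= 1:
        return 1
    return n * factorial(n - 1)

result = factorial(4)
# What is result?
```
Call trace:
factorial(n=4)
  factorial(n=3)
    factorial(n=2)
      factorial(n=1)
      -> return 1
    -> return 2
  -> return 6
-> return 24

Final answer: 24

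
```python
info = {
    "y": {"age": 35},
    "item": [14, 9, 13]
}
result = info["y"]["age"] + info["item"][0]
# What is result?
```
Trace:
  info={'y': {'age': 35}, 'item': [14, 9, 13]}
  info={'y': {'age': 35}, 'item': [14, 9, 13]}, result=49

Final answer: 49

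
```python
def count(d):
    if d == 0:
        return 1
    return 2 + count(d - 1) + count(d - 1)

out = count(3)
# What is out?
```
Call trace (a repeated sub-call is expanded the first time; later identical calls just restate its return value):
count(d=3)
  count(d=2)
    count(d=1)
      count(d=0)
      -> return 1
      count(d=0)
      -> return 1
    -> return 4
    count(d=1) -> return 4  (same call as traced above)
  -> return 10
  count(d=2) -> return 10  (same call as traced above)
-> return 22

Final answer: 22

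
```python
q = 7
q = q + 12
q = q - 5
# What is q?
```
Trace:
  q=7
  q=19
  q=14

Final answer: 14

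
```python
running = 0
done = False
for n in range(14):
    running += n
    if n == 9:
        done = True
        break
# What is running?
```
Trace:
  running=0
  running=0, done=False
  running=0, done=False, n=0
  running=1, done=False, n=1
  running=3, done=False, n=2
  running=6, done=False, n=3
  running=10, done=False, n=4
  running=15, done=False, n=5
  running=21, done=False, n=6
  running=28, done=False, n=7
  running=36, done=False, n=8
  running=45, done=True, n=9

Final answer: 45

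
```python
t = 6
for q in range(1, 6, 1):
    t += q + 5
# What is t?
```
Trace:
  t=6
  t=12, q=1
  t=19, q=2
  t=27, q=3
  t=36, q=4
  t=46, q=5

Final answer: 46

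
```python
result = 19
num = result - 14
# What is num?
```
Trace:
  result=19
  result=19, num=5

Final answer: 5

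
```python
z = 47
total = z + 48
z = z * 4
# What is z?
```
Trace:
  z=47
  z=47, total=95
  z=188, total=95

Final answer: 188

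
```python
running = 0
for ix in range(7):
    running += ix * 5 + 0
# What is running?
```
Trace:
  running=0
  running=0, ix=0
  running=5, ix=1
  running=15, ix=2
  running=30, ix=3
  running=50, ix=4
  running=75, ix=5
  running=105, ix=6

Final answer: 105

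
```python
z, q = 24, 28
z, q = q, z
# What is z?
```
Trace:
  z=24, q=28
  z=28, q=24

Final answer: 28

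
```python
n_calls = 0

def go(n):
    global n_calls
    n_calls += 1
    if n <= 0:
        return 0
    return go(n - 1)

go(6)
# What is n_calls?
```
Call trace:
go(n=6)
  go(n=5)
    go(n=4)
      go(n=3)
        go(n=2)
          go(n=1)
            go(n=0)
            -> return 0
          -> return 0
        -> return 0
      -> return 0
    -> return 0
  -> return 0
-> return 0

n_calls is incremented once per call. go is entered once for each n = 6, 5, 4, 3, 2, 1, 0 (the n <= 0 call returns without recursing), i.e. 6 + 1 calls.
n_calls = 7

Final answer: 7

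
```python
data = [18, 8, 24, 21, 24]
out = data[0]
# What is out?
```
Trace:
  data=[18, 8, 24, 21, 24]
  data=[18, 8, 24, 21, 24], out=18

Final answer: 18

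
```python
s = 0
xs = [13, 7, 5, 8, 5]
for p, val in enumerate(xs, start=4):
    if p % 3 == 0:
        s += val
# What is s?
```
Trace:
  s=0
  s=0, p=4, val=13
  s=0, p=5, val=7
  s=5, p=6, val=5
  s=5, p=7, val=8
  s=5, p=8, val=5

Final answer: 5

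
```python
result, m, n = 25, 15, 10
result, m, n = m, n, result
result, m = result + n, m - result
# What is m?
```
Trace:
  result=25, m=15, n=10
  result=15, m=10, n=25
  result=40, m=-5, n=25

Final answer: -5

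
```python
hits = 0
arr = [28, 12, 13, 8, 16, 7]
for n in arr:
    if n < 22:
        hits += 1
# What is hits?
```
Trace:
  hits=0
  hits=0, n=28
  hits=1, n=12
  hits=2, n=13
  hits=3, n=8
  hits=4, n=16
  hits=5, n=7

Final answer: 5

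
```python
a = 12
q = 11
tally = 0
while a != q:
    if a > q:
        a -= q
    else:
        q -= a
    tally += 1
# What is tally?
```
Trace:
  a=12
  a=12, q=11
  a=12, q=11, tally=0
  a=1, q=11, tally=1
  a=1, q=10, tally=2
  a=1, q=9, tally=3
  a=1, q=8, tally=4
  a=1, q=7, tally=5
  a=1, q=6, tally=6
  a=1, q=5, tally=7
  a=1, q=4, tally=8
  a=1, q=3, tally=9
  a=1, q=2, tally=10
  a=1, q=1, tally=11

Final answer: 11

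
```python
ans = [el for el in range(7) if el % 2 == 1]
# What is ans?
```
Trace:
  el=0
  el=1
  el=2
  el=3
  el=4
  el=5
  el=6
  ans=[1, 3, 5]

Final answer: [1, 3, 5]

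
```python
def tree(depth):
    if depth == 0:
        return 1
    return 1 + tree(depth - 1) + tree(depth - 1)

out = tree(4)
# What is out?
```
Call trace (a repeated sub-call is expanded the first time; later identical calls just restate its return value):
tree(depth=4)
  tree(depth=3)
    tree(depth=2)
      tree(depth=1)
        tree(depth=0)
        -> return 1
        tree(depth=0)
        -> return 1
      -> return 3
      tree(depth=1) -> return 3  (same call as traced above)
    -> return 7
    tree(depth=2) -> return 7  (same call as traced above)
  -> return 15
  tree(depth=3) -> return 15  (same call as traced above)
-> return 31

Final answer: 31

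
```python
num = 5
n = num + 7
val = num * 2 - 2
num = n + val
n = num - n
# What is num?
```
Trace:
  num=5
  num=5, n=12
  num=5, n=12, val=8
  num=20, n=12, val=8
  num=20, n=8, val=8

Final answer: 20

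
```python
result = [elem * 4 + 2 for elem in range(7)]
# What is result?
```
Trace:
  elem=0
  elem=1
  elem=2
  elem=3
  elem=4
  elem=5
  elem=6
  result=[2, 6, 10, 14, 18, 22, 26]

Final answer: [2, 6, 10, 14, 18, 22, 26]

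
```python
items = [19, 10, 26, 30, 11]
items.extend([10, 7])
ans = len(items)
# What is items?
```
Trace:
  items=[19, 10, 26, 30, 11]
  items=[19, 10, 26, 30, 11, 10, 7]
  items=[19, 10, 26, 30, 11, 10, 7], ans=7

Final answer: [19, 10, 26, 30, 11, 10, 7]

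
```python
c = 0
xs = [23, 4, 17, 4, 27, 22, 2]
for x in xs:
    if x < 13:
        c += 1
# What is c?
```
Trace:
  c=0
  c=0, x=23
  c=1, x=4
  c=1, x=17
  c=2, x=4
  c=2, x=27
  c=2, x=22
  c=3, x=2

Final answer: 3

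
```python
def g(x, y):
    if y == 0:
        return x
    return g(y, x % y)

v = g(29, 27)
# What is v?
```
Call trace:
g(x=29, y=27)
  g(x=27, y=2)
    g(x=2, y=1)
      g(x=1, y=0)
      -> return 1
    -> return 1
  -> return 1
-> return 1

Final answer: 1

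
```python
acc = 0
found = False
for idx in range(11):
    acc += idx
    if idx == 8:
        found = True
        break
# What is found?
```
Trace:
  acc=0
  acc=0, found=False
  acc=0, found=False, idx=0
  acc=1, found=False, idx=1
  acc=3, found=False, idx=2
  acc=6, found=False, idx=3
  acc=10, found=False, idx=4
  acc=15, found=False, idx=5
  acc=21, found=False, idx=6
  acc=28, found=False, idx=7
  acc=36, found=True, idx=8

Final answer: True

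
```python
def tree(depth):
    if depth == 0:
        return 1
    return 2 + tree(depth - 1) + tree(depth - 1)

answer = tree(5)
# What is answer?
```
Call trace (a repeated sub-call is expanded the first time; later identical calls just restate its return value):
tree(depth=5)
  tree(depth=4)
    tree(depth=3)
      tree(depth=2)
        tree(depth=1)
          tree(depth=0)
          -> return 1
          tree(depth=0)
          -> return 1
        -> return 4
        tree(depth=1) -> return 4  (same call as traced above)
      -> return 10
      tree(depth=2) -> return 10  (same call as traced above)
    -> return 22
    tree(depth=3) -> return 22  (same call as traced above)
  -> return 46
  tree(depth=4) -> return 46  (same call as traced above)
-> return 94

Final answer: 94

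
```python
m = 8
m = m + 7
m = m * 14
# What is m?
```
Trace:
  m=8
  m=15
  m=210

Final answer: 210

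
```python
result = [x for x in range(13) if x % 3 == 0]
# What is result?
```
Trace:
  x=0
  x=1
  x=2
  x=3
  x=4
  x=5
  x=6
  x=7
  x=8
  x=9
  x=10
  x=11
  x=12
  result=[0, 3, 6, 9, 12]

Final answer: [0, 3, 6, 9, 12]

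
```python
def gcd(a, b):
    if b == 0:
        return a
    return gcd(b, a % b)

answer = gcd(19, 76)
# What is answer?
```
Call trace:
gcd(a=19, b=76)
  gcd(a=76, b=19)
    gcd(a=19, b=0)
    -> return 19
  -> return 19
-> return 19

Final answer: 19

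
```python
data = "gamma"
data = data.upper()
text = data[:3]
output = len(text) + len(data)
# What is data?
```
Trace:
  data='gamma'
  data='GAMMA'
  data='GAMMA', text='GAM'
  data='GAMMA', text='GAM', output=8

Final answer: 'GAMMA'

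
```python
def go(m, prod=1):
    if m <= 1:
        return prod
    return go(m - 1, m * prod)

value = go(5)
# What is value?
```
Call trace:
go(m=5, prod=1)
  go(m=4, prod=5)
    go(m=3, prod=20)
      go(m=2, prod=60)
        go(m=1, prod=120)
        -> return 120
      -> return 120
    -> return 120
  -> return 120
-> return 120

Final answer: 120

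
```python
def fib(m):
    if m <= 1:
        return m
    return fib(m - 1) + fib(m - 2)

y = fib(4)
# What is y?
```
Call trace (a repeated sub-call is expanded the first time; later identical calls just restate its return value):
fib(m=4)
  fib(m=3)
    fib(m=2)
      fib(m=1)
      -> return 1
      fib(m=0)
      -> return 0
    -> return 1
    fib(m=1)
    -> return 1
  -> return 2
  fib(m=2) -> return 1  (same call as traced above)
-> return 3

Final answer: 3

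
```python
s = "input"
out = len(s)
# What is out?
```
Trace:
  s='input'
  s='input', out=5

Final answer: 5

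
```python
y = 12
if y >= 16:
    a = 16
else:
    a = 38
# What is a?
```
Trace:
  y=12
  y=12, a=38

Final answer: 38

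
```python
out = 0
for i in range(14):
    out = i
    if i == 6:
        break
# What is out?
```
Trace:
  out=0
  out=0, i=0
  out=1, i=1
  out=2, i=2
  out=3, i=3
  out=4, i=4
  out=5, i=5
  out=6, i=6

Final answer: 6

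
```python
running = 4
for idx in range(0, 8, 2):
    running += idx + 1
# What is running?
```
Trace:
  running=4
  running=5, idx=0
  running=8, idx=2
  running=13, idx=4
  running=20, idx=6

Final answer: 20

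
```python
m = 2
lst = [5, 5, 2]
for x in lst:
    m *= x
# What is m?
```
Trace:
  m=2
  m=10, x=5
  m=50, x=5
  m=100, x=2

Final answer: 100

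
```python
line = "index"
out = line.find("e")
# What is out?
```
Trace:
  line='index'
  line='index', out=3

Final answer: 3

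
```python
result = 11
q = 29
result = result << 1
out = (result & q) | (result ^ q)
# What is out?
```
Trace:
  result=11
  result=11, q=29
  result=22, q=29
  result=22, q=29, out=31

Final answer: 31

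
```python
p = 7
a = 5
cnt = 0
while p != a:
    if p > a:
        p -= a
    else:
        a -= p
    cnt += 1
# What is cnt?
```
Trace:
  p=7
  p=7, a=5
  p=7, a=5, cnt=0
  p=2, a=5, cnt=1
  p=2, a=3, cnt=2
  p=2, a=1, cnt=3
  p=1, a=1, cnt=4

Final answer: 4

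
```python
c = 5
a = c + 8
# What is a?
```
Trace:
  c=5
  c=5, a=13

Final answer: 13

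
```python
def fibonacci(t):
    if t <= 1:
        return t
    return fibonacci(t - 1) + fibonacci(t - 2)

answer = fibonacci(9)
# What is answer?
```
Call trace (a repeated sub-call is expanded the first time; later identical calls just restate its return value):
fibonacci(t=9)
  fibonacci(t=8)
    fibonacci(t=7)
      fibonacci(t=6)
        fibonacci(t=5)
          fibonacci(t=4)
            fibonacci(t=3)
              fibonacci(t=2)
                fibonacci(t=1)
                -> return 1
                fibonacci(t=0)
                -> return 0
              -> return 1
              fibonacci(t=1)
              -> return 1
            -> return 2
            fibonacci(t=2) -> return 1  (same call as traced above)
          -> return 3
          fibonacci(t=3) -> return 2  (same call as traced above)
        -> return 5
        fibonacci(t=4) -> return 3  (same call as traced above)
      -> return 8
      fibonacci(t=5) -> return 5  (same call as traced above)
    -> return 13
    fibonacci(t=6) -> return 8  (same call as traced above)
  -> return 21
  fibonacci(t=7) -> return 13  (same call as traced above)
-> return 34

Final answer: 34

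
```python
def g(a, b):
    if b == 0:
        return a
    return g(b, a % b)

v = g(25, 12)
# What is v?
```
Call trace:
g(a=25, b=12)
  g(a=12, b=1)
    g(a=1, b=0)
    -> return 1
  -> return 1
-> return 1

Final answer: 1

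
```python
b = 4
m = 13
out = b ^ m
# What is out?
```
Trace:
  b=4
  b=4, m=13
  b=4, m=13, out=9

Final answer: 9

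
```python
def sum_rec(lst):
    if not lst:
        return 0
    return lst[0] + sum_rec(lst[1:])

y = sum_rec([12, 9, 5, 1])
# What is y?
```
Call trace:
sum_rec(lst=[12, 9, 5, 1])
  sum_rec(lst=[9, 5, 1])
    sum_rec(lst=[5, 1])
      sum_rec(lst=[1])
        sum_rec(lst=[])
        -> return 0
      -> return 1
    -> return 6
  -> return 15
-> return 27

Final answer: 27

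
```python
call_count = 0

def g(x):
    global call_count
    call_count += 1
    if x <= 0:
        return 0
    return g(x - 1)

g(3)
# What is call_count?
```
Call trace:
g(x=3)
  g(x=2)
    g(x=1)
      g(x=0)
      -> return 0
    -> return 0
  -> return 0
-> return 0

call_count is incremented once per call. g is entered once for each x = 3, 2, 1, 0 (the x <= 0 call returns without recursing), i.e. 3 + 1 calls.
call_count = 4

Final answer: 4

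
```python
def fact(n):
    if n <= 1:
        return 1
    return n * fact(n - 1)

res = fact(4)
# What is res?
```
Call trace:
fact(n=4)
  fact(n=3)
    fact(n=2)
      fact(n=1)
      -> return 1
    -> return 2
  -> return 6
-> return 24

Final answer: 24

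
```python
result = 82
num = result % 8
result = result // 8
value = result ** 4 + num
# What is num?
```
Trace:
  result=82
  result=82, num=2
  result=10, num=2
  result=10, num=2, value=10002

Final answer: 2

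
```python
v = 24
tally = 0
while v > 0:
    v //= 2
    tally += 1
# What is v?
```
Trace:
  v=24
  v=24, tally=0
  v=12, tally=1
  v=6, tally=2
  v=3, tally=3
  v=1, tally=4
  v=0, tally=5

Final answer: 0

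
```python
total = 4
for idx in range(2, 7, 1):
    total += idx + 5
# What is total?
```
Trace:
  total=4
  total=11, idx=2
  total=19, idx=3
  total=28, idx=4
  total=38, idx=5
  total=49, idx=6

Final answer: 49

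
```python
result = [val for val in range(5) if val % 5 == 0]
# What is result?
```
Trace:
  val=0
  val=1
  val=2
  val=3
  val=4
  result=[0]

Final answer: [0]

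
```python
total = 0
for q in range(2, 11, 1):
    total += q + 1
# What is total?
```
Trace:
  total=0
  total=3, q=2
  total=7, q=3
  total=12, q=4
  total=18, q=5
  total=25, q=6
  total=33, q=7
  total=42, q=8
  total=52, q=9
  total=63, q=10

Final answer: 63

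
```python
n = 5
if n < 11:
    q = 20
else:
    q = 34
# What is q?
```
Trace:
  n=5
  n=5, q=20

Final answer: 20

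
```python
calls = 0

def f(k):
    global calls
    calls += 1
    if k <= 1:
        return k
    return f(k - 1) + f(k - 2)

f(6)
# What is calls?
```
Call trace (a repeated sub-call is expanded the first time; later identical calls just restate its return value):
f(k=6)
  f(k=5)
    f(k=4)
      f(k=3)
        f(k=2)
          f(k=1)
          -> return 1
          f(k=0)
          -> return 0
        -> return 1
        f(k=1)
        -> return 1
      -> return 2
      f(k=2) -> return 1  (same call as traced above)
    -> return 3
    f(k=3) -> return 2  (same call as traced above)
  -> return 5
  f(k=4) -> return 3  (same call as traced above)
-> return 8

calls is incremented once per call, so count the calls in each subtree. Let C(k) = number of calls made by f(k).
C(0) = C(1) = 1 (base case, no recursion); C(k) = 1 + C(k - 1) + C(k - 2) otherwise.
C(2) = 1 + C(1) + C(0) = 1 + 1 + 1 = 3
C(3) = 1 + C(2) + C(1) = 1 + 3 + 1 = 5
C(4) = 1 + C(3) + C(2) = 1 + 5 + 3 = 9
C(5) = 1 + C(4) + C(3) = 1 + 9 + 5 = 15
C(6) = 1 + C(5) + C(4) = 1 + 15 + 9 = 25
calls = C(6) = 25

Final answer: 25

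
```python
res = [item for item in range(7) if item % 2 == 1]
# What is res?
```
Trace:
  item=0
  item=1
  item=2
  item=3
  item=4
  item=5
  item=6
  res=[1, 3, 5]

Final answer: [1, 3, 5]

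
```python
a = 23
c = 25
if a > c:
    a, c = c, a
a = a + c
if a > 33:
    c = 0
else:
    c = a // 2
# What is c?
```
Trace:
  a=23
  a=23, c=25
  a=23, c=25
  a=48, c=25
  a=48, c=0

Final answer: 0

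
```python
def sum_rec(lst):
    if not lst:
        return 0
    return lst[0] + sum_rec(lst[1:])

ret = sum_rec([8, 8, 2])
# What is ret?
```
Call trace:
sum_rec(lst=[8, 8, 2])
  sum_rec(lst=[8, 2])
    sum_rec(lst=[2])
      sum_rec(lst=[])
      -> return 0
    -> return 2
  -> return 10
-> return 18

Final answer: 18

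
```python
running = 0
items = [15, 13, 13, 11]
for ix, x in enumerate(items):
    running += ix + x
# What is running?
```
Trace:
  running=0
  running=15, ix=0, x=15
  running=29, ix=1, x=13
  running=44, ix=2, x=13
  running=58, ix=3, x=11

Final answer: 58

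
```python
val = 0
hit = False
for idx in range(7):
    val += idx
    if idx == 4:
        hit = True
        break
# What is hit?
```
Trace:
  val=0
  val=0, hit=False
  val=0, hit=False, idx=0
  val=1, hit=False, idx=1
  val=3, hit=False, idx=2
  val=6, hit=False, idx=3
  val=10, hit=True, idx=4

Final answer: True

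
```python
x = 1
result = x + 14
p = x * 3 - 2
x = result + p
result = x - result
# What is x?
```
Trace:
  x=1
  x=1, result=15
  x=1, result=15, p=1
  x=16, result=15, p=1
  x=16, result=1, p=1

Final answer: 16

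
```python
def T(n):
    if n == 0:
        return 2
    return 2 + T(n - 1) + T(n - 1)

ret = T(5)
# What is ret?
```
Call trace (a repeated sub-call is expanded the first time; later identical calls just restate its return value):
T(n=5)
  T(n=4)
    T(n=3)
      T(n=2)
        T(n=1)
          T(n=0)
          -> return 2
          T(n=0)
          -> return 2
        -> return 6
        T(n=1) -> return 6  (same call as traced above)
      -> return 14
      T(n=2) -> return 14  (same call as traced above)
    -> return 30
    T(n=3) -> return 30  (same call as traced above)
  -> return 62
  T(n=4) -> return 62  (same call as traced above)
-> return 126

Final answer: 126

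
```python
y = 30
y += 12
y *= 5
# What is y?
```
Trace:
  y=30
  y=42
  y=210

Final answer: 210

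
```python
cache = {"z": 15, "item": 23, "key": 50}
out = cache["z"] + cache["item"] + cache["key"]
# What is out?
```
Trace:
  cache={'z': 15, 'item': 23, 'key': 50}
  cache={'z': 15, 'item': 23, 'key': 50}, out=88

Final answer: 88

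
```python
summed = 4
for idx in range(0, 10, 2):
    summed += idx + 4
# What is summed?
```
Trace:
  summed=4
  summed=8, idx=0
  summed=14, idx=2
  summed=22, idx=4
  summed=32, idx=6
  summed=44, idx=8

Final answer: 44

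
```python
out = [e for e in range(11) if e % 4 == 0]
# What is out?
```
Trace:
  e=0
  e=1
  e=2
  e=3
  e=4
  e=5
  e=6
  e=7
  e=8
  e=9
  e=10
  out=[0, 4, 8]

Final answer: [0, 4, 8]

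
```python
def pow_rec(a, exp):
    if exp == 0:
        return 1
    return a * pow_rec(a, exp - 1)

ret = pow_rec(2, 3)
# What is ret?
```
Call trace:
pow_rec(a=2, exp=3)
  pow_rec(a=2, exp=2)
    pow_rec(a=2, exp=1)
      pow_rec(a=2, exp=0)
      -> return 1
    -> return 2
  -> return 4
-> return 8

Final answer: 8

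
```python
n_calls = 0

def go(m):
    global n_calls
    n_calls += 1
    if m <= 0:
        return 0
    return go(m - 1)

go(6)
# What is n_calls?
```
Call trace:
go(m=6)
  go(m=5)
    go(m=4)
      go(m=3)
        go(m=2)
          go(m=1)
            go(m=0)
            -> return 0
          -> return 0
        -> return 0
      -> return 0
    -> return 0
  -> return 0
-> return 0

n_calls is incremented once per call. go is entered once for each m = 6, 5, 4, 3, 2, 1, 0 (the m <= 0 call returns without recursing), i.e. 6 + 1 calls.
n_calls = 7

Final answer: 7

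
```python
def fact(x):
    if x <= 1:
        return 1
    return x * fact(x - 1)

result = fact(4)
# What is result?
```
Call trace:
fact(x=4)
  fact(x=3)
    fact(x=2)
      fact(x=1)
      -> return 1
    -> return 2
  -> return 6
-> return 24

Final answer: 24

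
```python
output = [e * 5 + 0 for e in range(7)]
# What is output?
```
Trace:
  e=0
  e=1
  e=2
  e=3
  e=4
  e=5
  e=6
  output=[0, 5, 10, 15, 20, 25, 30]

Final answer: [0, 5, 10, 15, 20, 25, 30]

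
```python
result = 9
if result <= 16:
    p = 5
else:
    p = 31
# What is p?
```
Trace:
  result=9
  result=9, p=5

Final answer: 5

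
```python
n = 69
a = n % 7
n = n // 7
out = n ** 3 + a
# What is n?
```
Trace:
  n=69
  n=69, a=6
  n=9, a=6
  n=9, a=6, out=735

Final answer: 9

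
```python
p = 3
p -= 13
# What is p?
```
Trace:
  p=3
  p=-10

Final answer: -10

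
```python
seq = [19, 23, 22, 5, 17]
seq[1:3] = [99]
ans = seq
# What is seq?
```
Trace:
  seq=[19, 23, 22, 5, 17]
  seq=[19, 99, 5, 17]
  seq=[19, 99, 5, 17], ans=[19, 99, 5, 17]

Final answer: [19, 99, 5, 17]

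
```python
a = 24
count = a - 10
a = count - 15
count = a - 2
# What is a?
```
Trace:
  a=24
  a=24, count=14
  a=-1, count=14
  a=-1, count=-3

Final answer: -1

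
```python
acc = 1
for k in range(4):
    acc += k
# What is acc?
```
Trace:
  acc=1
  acc=1, k=0
  acc=2, k=1
  acc=4, k=2
  acc=7, k=3

Final answer: 7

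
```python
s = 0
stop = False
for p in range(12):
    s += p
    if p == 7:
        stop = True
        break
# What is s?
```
Trace:
  s=0
  s=0, stop=False
  s=0, stop=False, p=0
  s=1, stop=False, p=1
  s=3, stop=False, p=2
  s=6, stop=False, p=3
  s=10, stop=False, p=4
  s=15, stop=False, p=5
  s=21, stop=False, p=6
  s=28, stop=True, p=7

Final answer: 28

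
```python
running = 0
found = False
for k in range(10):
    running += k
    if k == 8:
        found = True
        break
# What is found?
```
Trace:
  running=0
  running=0, found=False
  running=0, found=False, k=0
  running=1, found=False, k=1
  running=3, found=False, k=2
  running=6, found=False, k=3
  running=10, found=False, k=4
  running=15, found=False, k=5
  running=21, found=False, k=6
  running=28, found=False, k=7
  running=36, found=True, k=8

Final answer: True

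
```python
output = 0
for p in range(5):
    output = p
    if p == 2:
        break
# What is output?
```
Trace:
  output=0
  output=0, p=0
  output=1, p=1
  output=2, p=2

Final answer: 2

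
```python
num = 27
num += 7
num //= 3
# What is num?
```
Trace:
  num=27
  num=34
  num=11

Final answer: 11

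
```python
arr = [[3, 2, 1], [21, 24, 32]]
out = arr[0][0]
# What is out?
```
Trace:
  arr=[[3, 2, 1], [21, 24, 32]]
  arr=[[3, 2, 1], [21, 24, 32]], out=3

Final answer: 3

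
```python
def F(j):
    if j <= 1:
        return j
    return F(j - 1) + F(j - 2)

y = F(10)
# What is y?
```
Call trace (a repeated sub-call is expanded the first time; later identical calls just restate its return value):
F(j=10)
  F(j=9)
    F(j=8)
      F(j=7)
        F(j=6)
          F(j=5)
            F(j=4)
              F(j=3)
                F(j=2)
                  F(j=1)
                  -> return 1
                  F(j=0)
                  -> return 0
                -> return 1
                F(j=1)
                -> return 1
              -> return 2
              F(j=2) -> return 1  (same call as traced above)
            -> return 3
            F(j=3) -> return 2  (same call as traced above)
          -> return 5
          F(j=4) -> return 3  (same call as traced above)
        -> return 8
        F(j=5) -> return 5  (same call as traced above)
      -> return 13
      F(j=6) -> return 8  (same call as traced above)
    -> return 21
    F(j=7) -> return 13  (same call as traced above)
  -> return 34
  F(j=8) -> return 21  (same call as traced above)
-> return 55

Final answer: 55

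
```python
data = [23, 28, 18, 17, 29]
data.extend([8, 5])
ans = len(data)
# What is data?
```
Trace:
  data=[23, 28, 18, 17, 29]
  data=[23, 28, 18, 17, 29, 8, 5]
  data=[23, 28, 18, 17, 29, 8, 5], ans=7

Final answer: [23, 28, 18, 17, 29, 8, 5]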